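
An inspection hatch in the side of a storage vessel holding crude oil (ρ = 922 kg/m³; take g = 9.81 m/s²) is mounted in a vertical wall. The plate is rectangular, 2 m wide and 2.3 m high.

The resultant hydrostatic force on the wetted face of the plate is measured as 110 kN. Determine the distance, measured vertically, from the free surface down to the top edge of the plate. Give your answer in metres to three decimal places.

γ = ρg = 922 × 9.81 / 1000 = 9.04482 kN/m³.
A = 2 × 2.3 = 4.6 m².
From F = γ·h_c·A, the centroid depth is h_c = 110/(9.04482 × 4.6) = 2.64384 m.
The centroid lies 2.3/2 = 1.15 m below the top edge, so the top edge sits at h_top = 2.64384 − 1.15 = 1.49384 m below the surface.

d_top ≈ 1.494 m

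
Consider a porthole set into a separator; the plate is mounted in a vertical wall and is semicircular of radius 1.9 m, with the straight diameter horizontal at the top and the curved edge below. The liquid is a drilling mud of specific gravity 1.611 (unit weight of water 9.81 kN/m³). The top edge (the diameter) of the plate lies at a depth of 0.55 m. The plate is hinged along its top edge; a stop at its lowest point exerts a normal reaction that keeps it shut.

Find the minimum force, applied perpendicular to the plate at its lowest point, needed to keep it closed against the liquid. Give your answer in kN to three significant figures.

P ≈ 63.5 kN

γ = 1.611 × 9.81 = 15.80391 kN/m³.
The centroid of a semicircle lies 4r/(3π) = 0.806385 m from the diameter, here below the top edge, so the centroid depth is h_c = 0.55 + 0.806385 = 1.35638 m.
A = πr²/2 = π × 1.9²/2 = 5.67057 m².
Resultant F = γ·h_c·A = 15.80391 × 1.35638 × 5.67057 = 121.555 kN.
I_c = (π/8 − 8/(9π))·r⁴ = 0.109757 × 1.9⁴ = 1.43036 m⁴.
Centre of pressure: y_p = y_c + I_c/(y_c·A) = 1.35638 + 1.43036/(1.35638 × 5.67057) = 1.35638 + 0.185968 = 1.54235 m along the plane.
The resultant acts 0.806385 + 0.185968 = 0.992353 m (along the plate) below the hinge at the top edge, so the moment about the hinge is M = F × 0.992353 = 121.555 × 0.992353 = 120.625 kN·m.
A normal force at the bottom, 1.9 m from the hinge, must supply this moment: P = 120.625/1.9 = 63.4868 kN.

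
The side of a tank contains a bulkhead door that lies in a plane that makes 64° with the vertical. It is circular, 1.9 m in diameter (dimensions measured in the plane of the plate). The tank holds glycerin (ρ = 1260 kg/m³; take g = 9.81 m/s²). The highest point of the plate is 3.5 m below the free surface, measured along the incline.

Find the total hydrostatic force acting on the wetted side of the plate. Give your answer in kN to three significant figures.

γ = ρg = 1260 × 9.81 / 1000 = 12.3606 kN/m³.
The plate makes 64° with the vertical, i.e. θ = 90° − 64° = 26° to the horizontal. Measuring y along the incline from the free-surface line, vertical depth h = y·sinθ with sinθ = 0.438371.
The centroid is at the centre, 0.95 m below the top of the plate, so y_c = 3.5 + 0.95 = 4.45 m and h_c = 4.45 × 0.438371 = 1.95075 m.
A = π(0.95)² = 2.83529 m².
Resultant F = γ·h_c·A = 12.3606 × 1.95075 × 2.83529 = 68.3658 kN.

F ≈ 68.4 kN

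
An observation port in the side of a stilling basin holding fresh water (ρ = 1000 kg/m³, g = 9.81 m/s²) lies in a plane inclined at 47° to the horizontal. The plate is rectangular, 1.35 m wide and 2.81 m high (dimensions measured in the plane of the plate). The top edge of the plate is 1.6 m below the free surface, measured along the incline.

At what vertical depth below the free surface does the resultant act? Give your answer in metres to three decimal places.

γ = ρg = 1000 × 9.81 = 9810 N/m³ = 9.81 kN/m³.
Let θ = 47° be the plate's angle to the horizontal; measure y along the incline from where the plane meets the free surface. Vertical depth h = y·sinθ with sinθ = 0.731354.
The centroid lies 2.81/2 = 1.405 m below the top edge, so y_c = 1.6 + 1.405 = 3.005 m and h_c = 3.005 × 0.731354 = 2.19772 m.
A = 1.35 × 2.81 = 3.7935 m².
Resultant F = γ·h_c·A = 9.81 × 2.19772 × 3.7935 = 81.7865 kN.
I_c = b·h³/12 = 1.35 × 2.81³/12 = 2.49615 m⁴.
Centre of pressure: y_p = y_c + I_c/(y_c·A) = 3.005 + 2.49615/(3.005 × 3.7935) = 3.005 + 0.218971 = 3.22397 m along the plane.
Vertically, h_p = y_p·sinθ = 3.22397 × 0.731354 = 2.35786 m.

h_p = 2.358 m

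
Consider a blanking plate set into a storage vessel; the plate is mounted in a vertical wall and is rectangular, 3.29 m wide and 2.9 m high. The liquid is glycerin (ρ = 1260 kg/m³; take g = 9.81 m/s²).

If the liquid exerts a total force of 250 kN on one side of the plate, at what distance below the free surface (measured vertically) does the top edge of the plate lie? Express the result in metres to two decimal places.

d_top ≈ 0.67 m

γ = ρg = 1260 × 9.81 / 1000 = 12.3606 kN/m³.
A = 3.29 × 2.9 = 9.541 m².
From F = γ·h_c·A, the centroid depth is h_c = 250/(12.3606 × 9.541) = 2.11986 m.
The centroid lies 2.9/2 = 1.45 m below the top edge, so the top edge sits at h_top = 2.11986 − 1.45 = 0.66986 m below the surface.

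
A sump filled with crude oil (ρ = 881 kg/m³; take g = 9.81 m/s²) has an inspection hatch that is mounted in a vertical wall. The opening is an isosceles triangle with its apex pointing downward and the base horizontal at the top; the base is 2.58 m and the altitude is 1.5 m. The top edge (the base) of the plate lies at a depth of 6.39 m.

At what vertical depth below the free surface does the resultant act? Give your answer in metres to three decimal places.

γ = ρg = 881 × 9.81 / 1000 = 8.64261 kN/m³.
With the apex down, the centroid sits h/3 = 1.5/3 = 0.5 m below the base (the top edge), so the centroid depth is h_c = 6.39 + 0.5 = 6.89 m.
A = ½ × 2.58 × 1.5 = 1.935 m².
Resultant F = γ·h_c·A = 8.64261 × 6.89 × 1.935 = 115.225 kN.
I_c = b·h³/36 = 2.58 × 1.5³/36 = 0.241875 m⁴.
Centre of pressure: y_p = y_c + I_c/(y_c·A) = 6.89 + 0.241875/(6.89 × 1.935) = 6.89 + 0.0181422 = 6.90814 m along the plane.

h_p = 6.908 m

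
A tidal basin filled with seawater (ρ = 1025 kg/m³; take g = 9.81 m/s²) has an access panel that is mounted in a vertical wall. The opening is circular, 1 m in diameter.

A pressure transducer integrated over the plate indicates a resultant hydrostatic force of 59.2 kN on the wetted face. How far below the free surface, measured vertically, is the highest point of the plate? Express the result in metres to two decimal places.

d_top ≈ 7.00 m

γ = ρg = 1025 × 9.81 / 1000 = 10.05525 kN/m³.
A = π(0.5)² = 0.785398 m².
From F = γ·h_c·A, the centroid depth is h_c = 59.2/(10.05525 × 0.785398) = 7.49616 m.
The centroid is at the centre, 0.5 m below the top of the plate, so the highest point sits at h_top = 7.49616 − 0.5 = 6.99616 m below the surface.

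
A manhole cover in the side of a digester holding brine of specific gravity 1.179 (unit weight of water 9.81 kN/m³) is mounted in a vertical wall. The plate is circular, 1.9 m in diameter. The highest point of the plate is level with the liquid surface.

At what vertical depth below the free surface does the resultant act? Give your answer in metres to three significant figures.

h_p = 1.19 m

γ = 1.179 × 9.81 = 11.56599 kN/m³.
The centroid is at the centre, 0.95 m below the top of the plate, so the centroid depth is h_c = 0.95 m.
A = π(0.95)² = 2.83529 m².
Resultant F = γ·h_c·A = 11.56599 × 0.95 × 2.83529 = 31.1533 kN.
I_c = πr⁴/4 = π × 0.95⁴/4 = 0.639712 m⁴.
Centre of pressure: y_p = y_c + I_c/(y_c·A) = 0.95 + 0.639712/(0.95 × 2.83529) = 0.95 + 0.2375 = 1.1875 m along the plane.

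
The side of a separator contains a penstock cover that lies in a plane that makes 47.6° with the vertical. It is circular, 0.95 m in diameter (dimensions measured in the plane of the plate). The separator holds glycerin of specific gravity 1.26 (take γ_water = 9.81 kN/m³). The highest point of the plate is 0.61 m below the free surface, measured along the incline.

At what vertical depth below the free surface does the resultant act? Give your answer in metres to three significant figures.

h_p = 0.767 m

γ = 1.26 × 9.81 = 12.3606 kN/m³.
The plate makes 47.6° with the vertical, i.e. θ = 90° − 47.6° = 42.4° to the horizontal. Measuring y along the incline from the free-surface line, vertical depth h = y·sinθ with sinθ = 0.674302.
The centroid is at the centre, 0.475 m below the top of the plate, so y_c = 0.61 + 0.475 = 1.085 m and h_c = 1.085 × 0.674302 = 0.731618 m.
A = π(0.475)² = 0.708822 m².
Resultant F = γ·h_c·A = 12.3606 × 0.731618 × 0.708822 = 6.41005 kN.
I_c = πr⁴/4 = π × 0.475⁴/4 = 0.039982 m⁴.
Centre of pressure: y_p = y_c + I_c/(y_c·A) = 1.085 + 0.039982/(1.085 × 0.708822) = 1.085 + 0.0519873 = 1.13699 m along the plane.
Vertically, h_p = y_p·sinθ = 1.13699 × 0.674302 = 0.766675 m.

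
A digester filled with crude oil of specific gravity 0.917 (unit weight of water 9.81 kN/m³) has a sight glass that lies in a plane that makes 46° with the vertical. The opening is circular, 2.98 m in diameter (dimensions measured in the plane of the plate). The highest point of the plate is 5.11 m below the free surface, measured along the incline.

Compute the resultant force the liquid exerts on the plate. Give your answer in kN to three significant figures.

F ≈ 288 kN

γ = 0.917 × 9.81 = 8.99577 kN/m³.
The plate makes 46° with the vertical, i.e. θ = 90° − 46° = 44° to the horizontal. Measuring y along the incline from the free-surface line, vertical depth h = y·sinθ with sinθ = 0.694658.
The centroid is at the centre, 1.49 m below the top of the plate, so y_c = 5.11 + 1.49 = 6.6 m and h_c = 6.6 × 0.694658 = 4.58474 m.
A = π(1.49)² = 6.97465 m².
Resultant F = γ·h_c·A = 8.99577 × 4.58474 × 6.97465 = 287.657 kN.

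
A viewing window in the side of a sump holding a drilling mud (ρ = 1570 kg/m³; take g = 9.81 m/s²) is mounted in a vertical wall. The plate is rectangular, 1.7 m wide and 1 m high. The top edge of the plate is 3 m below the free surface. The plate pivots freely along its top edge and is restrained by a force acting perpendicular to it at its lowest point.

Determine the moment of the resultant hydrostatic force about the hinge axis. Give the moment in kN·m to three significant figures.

γ = ρg = 1570 × 9.81 / 1000 = 15.4017 kN/m³.
The centroid lies 1/2 = 0.5 m below the top edge, so the centroid depth is h_c = 3 + 0.5 = 3.5 m.
A = 1.7 × 1 = 1.7 m².
Resultant F = γ·h_c·A = 15.4017 × 3.5 × 1.7 = 91.6401 kN.
I_c = b·h³/12 = 1.7 × 1³/12 = 0.141667 m⁴.
Centre of pressure: y_p = y_c + I_c/(y_c·A) = 3.5 + 0.141667/(3.5 × 1.7) = 3.5 + 0.0238096 = 3.52381 m along the plane.
The resultant acts 0.5 + 0.0238096 = 0.52381 m (along the plate) below the hinge at the top edge, so the moment about the hinge is M = F × 0.52381 = 91.6401 × 0.52381 = 48.002 kN·m.

M ≈ 48.0 kN·m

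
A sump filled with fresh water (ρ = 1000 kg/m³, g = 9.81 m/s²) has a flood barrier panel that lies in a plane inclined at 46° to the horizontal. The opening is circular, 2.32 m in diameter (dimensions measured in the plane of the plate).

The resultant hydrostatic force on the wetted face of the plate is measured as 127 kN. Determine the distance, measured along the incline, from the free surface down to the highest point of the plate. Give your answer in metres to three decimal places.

y_top ≈ 3.097 m

γ = ρg = 1000 × 9.81 = 9810 N/m³ = 9.81 kN/m³.
A = π(1.16)² = 4.22733 m².
From F = γ·h_c·A, the centroid depth is h_c = 127/(9.81 × 4.22733) = 3.06245 m.
Let θ = 46° be the plate's angle to the horizontal; measure y along the incline from where the plane meets the free surface. Vertical depth h = y·sinθ with sinθ = 0.719340.
Along the incline, y_c = h_c/sinθ = 3.06245/0.719340 = 4.25731 m.
The centroid is at the centre, 1.16 m below the top of the plate, so the highest point sits at y_top = 4.25731 − 1.16 = 3.09731 m along the incline.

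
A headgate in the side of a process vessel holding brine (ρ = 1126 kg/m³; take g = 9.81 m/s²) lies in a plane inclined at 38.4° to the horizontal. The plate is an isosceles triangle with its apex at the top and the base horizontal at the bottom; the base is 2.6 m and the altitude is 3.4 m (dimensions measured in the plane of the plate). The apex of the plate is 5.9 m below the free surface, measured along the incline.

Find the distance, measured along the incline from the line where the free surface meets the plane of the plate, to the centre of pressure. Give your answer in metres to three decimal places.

γ = ρg = 1126 × 9.81 / 1000 = 11.04606 kN/m³.
Let θ = 38.4° be the plate's angle to the horizontal; measure y along the incline from where the plane meets the free surface. Vertical depth h = y·sinθ with sinθ = 0.621148.
With the apex up, the centroid sits 2h/3 = 2 × 3.4/3 = 2.26667 m below the apex, so y_c = 5.9 + 2.26667 = 8.16667 m and h_c = 8.16667 × 0.621148 = 5.07271 m.
A = ½ × 2.6 × 3.4 = 4.42 m².
Resultant F = γ·h_c·A = 11.04606 × 5.07271 × 4.42 = 247.668 kN.
I_c = b·h³/36 = 2.6 × 3.4³/36 = 2.83862 m⁴.
Centre of pressure: y_p = y_c + I_c/(y_c·A) = 8.16667 + 2.83862/(8.16667 × 4.42) = 8.16667 + 0.0786394 = 8.24531 m along the plane.

y_p = 8.245 m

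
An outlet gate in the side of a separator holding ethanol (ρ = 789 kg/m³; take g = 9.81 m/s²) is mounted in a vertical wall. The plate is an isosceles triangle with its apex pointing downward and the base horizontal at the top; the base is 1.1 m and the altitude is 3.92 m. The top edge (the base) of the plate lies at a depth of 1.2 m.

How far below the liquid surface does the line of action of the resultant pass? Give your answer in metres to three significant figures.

h_p = 2.85 m

γ = ρg = 789 × 9.81 / 1000 = 7.74009 kN/m³.
With the apex down, the centroid sits h/3 = 3.92/3 = 1.30667 m below the base (the top edge), so the centroid depth is h_c = 1.2 + 1.30667 = 2.50667 m.
A = ½ × 1.1 × 3.92 = 2.156 m².
Resultant F = γ·h_c·A = 7.74009 × 2.50667 × 2.156 = 41.8304 kN.
I_c = b·h³/36 = 1.1 × 3.92³/36 = 1.84055 m⁴.
Centre of pressure: y_p = y_c + I_c/(y_c·A) = 2.50667 + 1.84055/(2.50667 × 2.156) = 2.50667 + 0.340566 = 2.84724 m along the plane.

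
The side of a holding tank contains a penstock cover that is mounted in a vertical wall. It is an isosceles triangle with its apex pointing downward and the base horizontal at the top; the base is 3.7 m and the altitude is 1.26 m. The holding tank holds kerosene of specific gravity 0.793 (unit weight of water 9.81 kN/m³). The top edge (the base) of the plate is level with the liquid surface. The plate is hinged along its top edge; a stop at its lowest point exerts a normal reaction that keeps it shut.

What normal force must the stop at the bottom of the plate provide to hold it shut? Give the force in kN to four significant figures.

γ = 0.793 × 9.81 = 7.77933 kN/m³.
With the apex down, the centroid sits h/3 = 1.26/3 = 0.42 m below the base (the top edge), so the centroid depth is h_c = 0.42 m.
A = ½ × 3.7 × 1.26 = 2.331 m².
Resultant F = γ·h_c·A = 7.77933 × 0.42 × 2.331 = 7.61612 kN.
I_c = b·h³/36 = 3.7 × 1.26³/36 = 0.205594 m⁴.
Centre of pressure: y_p = y_c + I_c/(y_c·A) = 0.42 + 0.205594/(0.42 × 2.331) = 0.42 + 0.21 = 0.63 m along the plane.
The resultant acts 0.42 + 0.21 = 0.63 m (along the plate) below the hinge at the top edge, so the moment about the hinge is M = F × 0.63 = 7.61612 × 0.63 = 4.79816 kN·m.
A normal force at the bottom, 1.26 m from the hinge, must supply this moment: P = 4.79816/1.26 = 3.80806 kN.

P ≈ 3.808 kN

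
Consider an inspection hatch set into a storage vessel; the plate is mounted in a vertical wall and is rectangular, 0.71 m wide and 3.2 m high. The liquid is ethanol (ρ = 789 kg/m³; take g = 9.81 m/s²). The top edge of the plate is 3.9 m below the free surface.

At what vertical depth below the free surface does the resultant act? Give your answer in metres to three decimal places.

h_p = 5.655 m

γ = ρg = 789 × 9.81 / 1000 = 7.74009 kN/m³.
The centroid lies 3.2/2 = 1.6 m below the top edge, so the centroid depth is h_c = 3.9 + 1.6 = 5.5 m.
A = 0.71 × 3.2 = 2.272 m².
Resultant F = γ·h_c·A = 7.74009 × 5.5 × 2.272 = 96.7202 kN.
I_c = b·h³/12 = 0.71 × 3.2³/12 = 1.93877 m⁴.
Centre of pressure: y_p = y_c + I_c/(y_c·A) = 5.5 + 1.93877/(5.5 × 2.272) = 5.5 + 0.155151 = 5.65515 m along the plane.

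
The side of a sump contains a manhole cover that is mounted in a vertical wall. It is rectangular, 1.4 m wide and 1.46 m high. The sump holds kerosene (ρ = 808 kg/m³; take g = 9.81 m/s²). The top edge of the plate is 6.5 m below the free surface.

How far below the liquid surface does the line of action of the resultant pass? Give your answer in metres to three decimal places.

γ = ρg = 808 × 9.81 / 1000 = 7.92648 kN/m³.
The centroid lies 1.46/2 = 0.73 m below the top edge, so the centroid depth is h_c = 6.5 + 0.73 = 7.23 m.
A = 1.4 × 1.46 = 2.044 m².
Resultant F = γ·h_c·A = 7.92648 × 7.23 × 2.044 = 117.138 kN.
I_c = b·h³/12 = 1.4 × 1.46³/12 = 0.363083 m⁴.
Centre of pressure: y_p = y_c + I_c/(y_c·A) = 7.23 + 0.363083/(7.23 × 2.044) = 7.23 + 0.024569 = 7.25457 m along the plane.

h_p = 7.255 m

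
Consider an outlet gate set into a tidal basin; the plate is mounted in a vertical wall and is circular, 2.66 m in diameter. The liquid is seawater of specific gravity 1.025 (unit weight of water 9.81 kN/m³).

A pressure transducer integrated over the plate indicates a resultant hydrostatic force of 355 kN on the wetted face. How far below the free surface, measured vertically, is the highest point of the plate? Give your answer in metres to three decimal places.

γ = 1.025 × 9.81 = 10.05525 kN/m³.
A = π(1.33)² = 5.55716 m².
From F = γ·h_c·A, the centroid depth is h_c = 355/(10.05525 × 5.55716) = 6.35305 m.
The centroid is at the centre, 1.33 m below the top of the plate, so the highest point sits at h_top = 6.35305 − 1.33 = 5.02305 m below the surface.

d_top ≈ 5.023 m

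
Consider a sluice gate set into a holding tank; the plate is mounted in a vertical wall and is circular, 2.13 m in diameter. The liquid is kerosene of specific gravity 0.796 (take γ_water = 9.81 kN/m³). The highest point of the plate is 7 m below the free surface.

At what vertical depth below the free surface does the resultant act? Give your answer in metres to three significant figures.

h_p = 8.10 m

γ = 0.796 × 9.81 = 7.80876 kN/m³.
The centroid is at the centre, 1.065 m below the top of the plate, so the centroid depth is h_c = 7 + 1.065 = 8.065 m.
A = π(1.065)² = 3.56327 m².
Resultant F = γ·h_c·A = 7.80876 × 8.065 × 3.56327 = 224.406 kN.
I_c = πr⁴/4 = π × 1.065⁴/4 = 1.01039 m⁴.
Centre of pressure: y_p = y_c + I_c/(y_c·A) = 8.065 + 1.01039/(8.065 × 3.56327) = 8.065 + 0.035159 = 8.10016 m along the plane.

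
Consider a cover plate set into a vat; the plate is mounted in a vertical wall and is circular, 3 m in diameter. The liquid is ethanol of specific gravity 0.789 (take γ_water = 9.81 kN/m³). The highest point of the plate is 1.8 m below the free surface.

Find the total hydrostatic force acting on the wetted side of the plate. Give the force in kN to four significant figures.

F ≈ 180.5 kN

γ = 0.789 × 9.81 = 7.74009 kN/m³.
The centroid is at the centre, 1.5 m below the top of the plate, so the centroid depth is h_c = 1.8 + 1.5 = 3.3 m.
A = π(1.5)² = 7.06858 m².
Resultant F = γ·h_c·A = 7.74009 × 3.3 × 7.06858 = 180.548 kN.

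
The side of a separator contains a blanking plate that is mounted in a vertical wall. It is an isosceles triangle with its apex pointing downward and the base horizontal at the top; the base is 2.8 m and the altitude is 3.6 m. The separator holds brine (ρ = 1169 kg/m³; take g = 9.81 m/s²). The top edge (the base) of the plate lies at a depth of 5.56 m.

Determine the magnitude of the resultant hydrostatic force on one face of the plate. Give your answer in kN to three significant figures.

F ≈ 391 kN

γ = ρg = 1169 × 9.81 / 1000 = 11.46789 kN/m³.
With the apex down, the centroid sits h/3 = 3.6/3 = 1.2 m below the base (the top edge), so the centroid depth is h_c = 5.56 + 1.2 = 6.76 m.
A = ½ × 2.8 × 3.6 = 5.04 m².
Resultant F = γ·h_c·A = 11.46789 × 6.76 × 5.04 = 390.716 kN.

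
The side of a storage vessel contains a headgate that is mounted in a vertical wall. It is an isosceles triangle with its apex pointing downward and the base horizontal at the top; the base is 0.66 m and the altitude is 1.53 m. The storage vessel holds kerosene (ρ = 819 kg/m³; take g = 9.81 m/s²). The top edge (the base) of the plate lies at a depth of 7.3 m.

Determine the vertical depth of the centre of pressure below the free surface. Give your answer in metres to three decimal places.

γ = ρg = 819 × 9.81 / 1000 = 8.03439 kN/m³.
With the apex down, the centroid sits h/3 = 1.53/3 = 0.51 m below the base (the top edge), so the centroid depth is h_c = 7.3 + 0.51 = 7.81 m.
A = ½ × 0.66 × 1.53 = 0.5049 m².
Resultant F = γ·h_c·A = 8.03439 × 7.81 × 0.5049 = 31.6818 kN.
I_c = b·h³/36 = 0.66 × 1.53³/36 = 0.0656622 m⁴.
Centre of pressure: y_p = y_c + I_c/(y_c·A) = 7.81 + 0.0656622/(7.81 × 0.5049) = 7.81 + 0.0166517 = 7.82665 m along the plane.

h_p = 7.827 m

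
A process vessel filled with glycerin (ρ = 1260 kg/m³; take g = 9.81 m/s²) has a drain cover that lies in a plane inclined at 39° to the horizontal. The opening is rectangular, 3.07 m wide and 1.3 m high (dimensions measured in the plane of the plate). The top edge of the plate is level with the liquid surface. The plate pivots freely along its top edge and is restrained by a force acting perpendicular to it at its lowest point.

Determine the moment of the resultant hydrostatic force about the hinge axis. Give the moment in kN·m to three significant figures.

γ = ρg = 1260 × 9.81 / 1000 = 12.3606 kN/m³.
Let θ = 39° be the plate's angle to the horizontal; measure y along the incline from where the plane meets the free surface. Vertical depth h = y·sinθ with sinθ = 0.629320.
The centroid lies 1.3/2 = 0.65 m below the top edge, so y_c = 0.65 m and h_c = 0.65 × 0.629320 = 0.409058 m.
A = 3.07 × 1.3 = 3.991 m².
Resultant F = γ·h_c·A = 12.3606 × 0.409058 × 3.991 = 20.1793 kN.
I_c = b·h³/12 = 3.07 × 1.3³/12 = 0.562066 m⁴.
Centre of pressure: y_p = y_c + I_c/(y_c·A) = 0.65 + 0.562066/(0.65 × 3.991) = 0.65 + 0.216667 = 0.866667 m along the plane.
The resultant acts 0.65 + 0.216667 = 0.866667 m (along the plate) below the hinge at the top edge, so the moment about the hinge is M = F × 0.866667 = 20.1793 × 0.866667 = 17.4887 kN·m.

M ≈ 17.5 kN·m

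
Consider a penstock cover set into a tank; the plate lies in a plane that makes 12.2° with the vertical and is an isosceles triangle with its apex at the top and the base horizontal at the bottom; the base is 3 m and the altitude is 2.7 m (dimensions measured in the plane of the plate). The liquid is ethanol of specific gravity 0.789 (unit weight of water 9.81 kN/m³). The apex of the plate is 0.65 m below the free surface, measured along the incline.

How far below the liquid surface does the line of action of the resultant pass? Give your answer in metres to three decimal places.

γ = 0.789 × 9.81 = 7.74009 kN/m³.
The plate makes 12.2° with the vertical, i.e. θ = 90° − 12.2° = 77.8° to the horizontal. Measuring y along the incline from the free-surface line, vertical depth h = y·sinθ with sinθ = 0.977416.
With the apex up, the centroid sits 2h/3 = 2 × 2.7/3 = 1.8 m below the apex, so y_c = 0.65 + 1.8 = 2.45 m and h_c = 2.45 × 0.977416 = 2.39467 m.
A = ½ × 3 × 2.7 = 4.05 m².
Resultant F = γ·h_c·A = 7.74009 × 2.39467 × 4.05 = 75.0666 kN.
I_c = b·h³/36 = 3 × 2.7³/36 = 1.64025 m⁴.
Centre of pressure: y_p = y_c + I_c/(y_c·A) = 2.45 + 1.64025/(2.45 × 4.05) = 2.45 + 0.165306 = 2.61531 m along the plane.
Vertically, h_p = y_p·sinθ = 2.61531 × 0.977416 = 2.55625 m.

h_p = 2.556 m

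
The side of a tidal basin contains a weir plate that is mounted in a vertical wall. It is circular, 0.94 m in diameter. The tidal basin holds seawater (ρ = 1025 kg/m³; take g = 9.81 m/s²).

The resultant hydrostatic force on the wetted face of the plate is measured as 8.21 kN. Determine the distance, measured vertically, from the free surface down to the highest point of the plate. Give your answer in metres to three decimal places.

d_top ≈ 0.707 m

γ = ρg = 1025 × 9.81 / 1000 = 10.05525 kN/m³.
A = π(0.47)² = 0.693978 m².
From F = γ·h_c·A, the centroid depth is h_c = 8.21/(10.05525 × 0.693978) = 1.17653 m.
The centroid is at the centre, 0.47 m below the top of the plate, so the highest point sits at h_top = 1.17653 − 0.47 = 0.70653 m below the surface.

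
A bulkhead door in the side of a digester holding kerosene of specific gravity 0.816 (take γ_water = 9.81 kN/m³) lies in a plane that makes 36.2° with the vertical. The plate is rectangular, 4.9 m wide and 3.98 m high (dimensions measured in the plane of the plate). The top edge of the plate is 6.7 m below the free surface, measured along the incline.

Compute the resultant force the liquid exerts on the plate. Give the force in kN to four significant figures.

γ = 0.816 × 9.81 = 8.00496 kN/m³.
The plate makes 36.2° with the vertical, i.e. θ = 90° − 36.2° = 53.8° to the horizontal. Measuring y along the incline from the free-surface line, vertical depth h = y·sinθ with sinθ = 0.806960.
The centroid lies 3.98/2 = 1.99 m below the top edge, so y_c = 6.7 + 1.99 = 8.69 m and h_c = 8.69 × 0.806960 = 7.01248 m.
A = 4.9 × 3.98 = 19.502 m².
Resultant F = γ·h_c·A = 8.00496 × 7.01248 × 19.502 = 1094.74 kN.

F ≈ 1095 kN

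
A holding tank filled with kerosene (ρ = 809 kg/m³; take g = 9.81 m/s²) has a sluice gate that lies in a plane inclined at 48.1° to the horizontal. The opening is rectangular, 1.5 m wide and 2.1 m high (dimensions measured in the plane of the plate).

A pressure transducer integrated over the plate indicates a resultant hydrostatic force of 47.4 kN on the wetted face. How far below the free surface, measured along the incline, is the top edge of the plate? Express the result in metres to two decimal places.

γ = ρg = 809 × 9.81 / 1000 = 7.93629 kN/m³.
A = 1.5 × 2.1 = 3.15 m².
From F = γ·h_c·A, the centroid depth is h_c = 47.4/(7.93629 × 3.15) = 1.89605 m.
Let θ = 48.1° be the plate's angle to the horizontal; measure y along the incline from where the plane meets the free surface. Vertical depth h = y·sinθ with sinθ = 0.744312.
Along the incline, y_c = h_c/sinθ = 1.89605/0.744312 = 2.54739 m.
The centroid lies 2.1/2 = 1.05 m below the top edge, so the top edge sits at y_top = 2.54739 − 1.05 = 1.49739 m along the incline.

y_top ≈ 1.50 m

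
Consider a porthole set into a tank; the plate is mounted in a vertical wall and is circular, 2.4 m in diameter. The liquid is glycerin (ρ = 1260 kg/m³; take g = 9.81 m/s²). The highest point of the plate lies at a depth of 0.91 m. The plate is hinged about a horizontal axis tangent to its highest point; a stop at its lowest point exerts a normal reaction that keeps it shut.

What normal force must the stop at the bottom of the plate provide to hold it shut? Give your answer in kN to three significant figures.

γ = ρg = 1260 × 9.81 / 1000 = 12.3606 kN/m³.
The centroid is at the centre, 1.2 m below the top of the plate, so the centroid depth is h_c = 0.91 + 1.2 = 2.11 m.
A = π(1.2)² = 4.52389 m².
Resultant F = γ·h_c·A = 12.3606 × 2.11 × 4.52389 = 117.987 kN.
I_c = πr⁴/4 = π × 1.2⁴/4 = 1.6286 m⁴.
Centre of pressure: y_p = y_c + I_c/(y_c·A) = 2.11 + 1.6286/(2.11 × 4.52389) = 2.11 + 0.170616 = 2.28062 m along the plane.
The resultant acts 1.2 + 0.170616 = 1.37062 m (along the plate) below the hinge at the top edge, so the moment about the hinge is M = F × 1.37062 = 117.987 × 1.37062 = 161.715 kN·m.
A normal force at the bottom, 2.4 m from the hinge, must supply this moment: P = 161.715/2.4 = 67.3813 kN.

P ≈ 67.4 kN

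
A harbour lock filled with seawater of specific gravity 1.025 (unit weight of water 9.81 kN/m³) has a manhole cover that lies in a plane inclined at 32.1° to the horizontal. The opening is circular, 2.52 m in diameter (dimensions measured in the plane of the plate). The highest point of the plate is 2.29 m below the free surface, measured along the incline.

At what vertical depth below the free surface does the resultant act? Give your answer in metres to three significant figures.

h_p = 1.95 m

γ = 1.025 × 9.81 = 10.05525 kN/m³.
Let θ = 32.1° be the plate's angle to the horizontal; measure y along the incline from where the plane meets the free surface. Vertical depth h = y·sinθ with sinθ = 0.531399.
The centroid is at the centre, 1.26 m below the top of the plate, so y_c = 2.29 + 1.26 = 3.55 m and h_c = 3.55 × 0.531399 = 1.88647 m.
A = π(1.26)² = 4.98759 m².
Resultant F = γ·h_c·A = 10.05525 × 1.88647 × 4.98759 = 94.6092 kN.
I_c = πr⁴/4 = π × 1.26⁴/4 = 1.97958 m⁴.
Centre of pressure: y_p = y_c + I_c/(y_c·A) = 3.55 + 1.97958/(3.55 × 4.98759) = 3.55 + 0.111803 = 3.6618 m along the plane.
Vertically, h_p = y_p·sinθ = 3.6618 × 0.531399 = 1.94588 m.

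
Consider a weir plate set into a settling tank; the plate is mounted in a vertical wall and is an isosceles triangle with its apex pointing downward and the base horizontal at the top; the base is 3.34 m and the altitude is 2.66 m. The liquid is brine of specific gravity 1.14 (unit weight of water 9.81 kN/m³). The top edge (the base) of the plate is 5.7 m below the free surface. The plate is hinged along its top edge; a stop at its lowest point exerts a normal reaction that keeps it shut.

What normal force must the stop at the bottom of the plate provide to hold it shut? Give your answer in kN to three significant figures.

γ = 1.14 × 9.81 = 11.1834 kN/m³.
With the apex down, the centroid sits h/3 = 2.66/3 = 0.886667 m below the base (the top edge), so the centroid depth is h_c = 5.7 + 0.886667 = 6.58667 m.
A = ½ × 3.34 × 2.66 = 4.4422 m².
Resultant F = γ·h_c·A = 11.1834 × 6.58667 × 4.4422 = 327.219 kN.
I_c = b·h³/36 = 3.34 × 2.66³/36 = 1.74618 m⁴.
Centre of pressure: y_p = y_c + I_c/(y_c·A) = 6.58667 + 1.74618/(6.58667 × 4.4422) = 6.58667 + 0.0596795 = 6.64635 m along the plane.
The resultant acts 0.886667 + 0.0596795 = 0.946346 m (along the plate) below the hinge at the top edge, so the moment about the hinge is M = F × 0.946346 = 327.219 × 0.946346 = 309.662 kN·m.
A normal force at the bottom, 2.66 m from the hinge, must supply this moment: P = 309.662/2.66 = 116.414 kN.

P ≈ 116 kN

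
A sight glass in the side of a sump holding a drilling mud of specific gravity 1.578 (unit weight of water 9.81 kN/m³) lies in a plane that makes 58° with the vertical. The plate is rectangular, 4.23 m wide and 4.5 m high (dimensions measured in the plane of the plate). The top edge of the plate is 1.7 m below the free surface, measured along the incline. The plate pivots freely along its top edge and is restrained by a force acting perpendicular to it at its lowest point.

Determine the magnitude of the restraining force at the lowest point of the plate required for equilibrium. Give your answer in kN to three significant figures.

P ≈ 367 kN

γ = 1.578 × 9.81 = 15.48018 kN/m³.
The plate makes 58° with the vertical, i.e. θ = 90° − 58° = 32° to the horizontal. Measuring y along the incline from the free-surface line, vertical depth h = y·sinθ with sinθ = 0.529919.
The centroid lies 4.5/2 = 2.25 m below the top edge, so y_c = 1.7 + 2.25 = 3.95 m and h_c = 3.95 × 0.529919 = 2.09318 m.
A = 4.23 × 4.5 = 19.035 m².
Resultant F = γ·h_c·A = 15.48018 × 2.09318 × 19.035 = 616.787 kN.
I_c = b·h³/12 = 4.23 × 4.5³/12 = 32.1216 m⁴.
Centre of pressure: y_p = y_c + I_c/(y_c·A) = 3.95 + 32.1216/(3.95 × 19.035) = 3.95 + 0.427216 = 4.37722 m along the plane.
The resultant acts 2.25 + 0.427216 = 2.67722 m (along the plate) below the hinge at the top edge, so the moment about the hinge is M = F × 2.67722 = 616.787 × 2.67722 = 1651.27 kN·m.
A normal force at the bottom, 4.5 m from the hinge, must supply this moment: P = 1651.27/4.5 = 366.949 kN.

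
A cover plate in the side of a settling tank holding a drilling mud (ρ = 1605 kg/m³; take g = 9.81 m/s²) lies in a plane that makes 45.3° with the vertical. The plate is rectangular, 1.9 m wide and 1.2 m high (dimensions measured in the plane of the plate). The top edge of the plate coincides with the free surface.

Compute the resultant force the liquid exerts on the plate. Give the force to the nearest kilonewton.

γ = ρg = 1605 × 9.81 / 1000 = 15.74505 kN/m³.
The plate makes 45.3° with the vertical, i.e. θ = 90° − 45.3° = 44.7° to the horizontal. Measuring y along the incline from the free-surface line, vertical depth h = y·sinθ with sinθ = 0.703395.
The centroid lies 1.2/2 = 0.6 m below the top edge, so y_c = 0.6 m and h_c = 0.6 × 0.703395 = 0.422037 m.
A = 1.9 × 1.2 = 2.28 m².
Resultant F = γ·h_c·A = 15.74505 × 0.422037 × 2.28 = 15.1506 kN.

F ≈ 15 kN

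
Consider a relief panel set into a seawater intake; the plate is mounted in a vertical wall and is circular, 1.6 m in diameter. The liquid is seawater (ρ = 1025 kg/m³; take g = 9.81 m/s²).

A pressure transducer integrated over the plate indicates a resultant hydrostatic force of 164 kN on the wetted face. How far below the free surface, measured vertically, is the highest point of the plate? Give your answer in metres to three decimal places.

d_top ≈ 7.312 m

γ = ρg = 1025 × 9.81 / 1000 = 10.05525 kN/m³.
A = π(0.8)² = 2.01062 m².
From F = γ·h_c·A, the centroid depth is h_c = 164/(10.05525 × 2.01062) = 8.11187 m.
The centroid is at the centre, 0.8 m below the top of the plate, so the highest point sits at h_top = 8.11187 − 0.8 = 7.31187 m below the surface.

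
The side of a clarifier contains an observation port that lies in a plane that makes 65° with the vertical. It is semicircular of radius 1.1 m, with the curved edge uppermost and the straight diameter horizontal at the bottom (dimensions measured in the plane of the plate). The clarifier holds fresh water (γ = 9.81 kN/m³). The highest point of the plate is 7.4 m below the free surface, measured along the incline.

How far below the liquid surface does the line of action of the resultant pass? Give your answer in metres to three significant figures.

γ = 9.81 kN/m³.
The plate makes 65° with the vertical, i.e. θ = 90° − 65° = 25° to the horizontal. Measuring y along the incline from the free-surface line, vertical depth h = y·sinθ with sinθ = 0.422618.
The centroid lies 4r/(3π) = 0.466854 m above the diameter, so r − 4r/(3π) = 1.1 − 0.466854 = 0.633146 m below the topmost point, so y_c = 7.4 + 0.633146 = 8.03315 m and h_c = 8.03315 × 0.422618 = 3.39495 m.
A = πr²/2 = π × 1.1²/2 = 1.90066 m².
Resultant F = γ·h_c·A = 9.81 × 3.39495 × 1.90066 = 63.3005 kN.
I_c = (π/8 − 8/(9π))·r⁴ = 0.109757 × 1.1⁴ = 0.160695 m⁴.
Centre of pressure: y_p = y_c + I_c/(y_c·A) = 8.03315 + 0.160695/(8.03315 × 1.90066) = 8.03315 + 0.0105248 = 8.04367 m along the plane.
Vertically, h_p = y_p·sinθ = 8.04367 × 0.422618 = 3.3994 m.

h_p = 3.40 m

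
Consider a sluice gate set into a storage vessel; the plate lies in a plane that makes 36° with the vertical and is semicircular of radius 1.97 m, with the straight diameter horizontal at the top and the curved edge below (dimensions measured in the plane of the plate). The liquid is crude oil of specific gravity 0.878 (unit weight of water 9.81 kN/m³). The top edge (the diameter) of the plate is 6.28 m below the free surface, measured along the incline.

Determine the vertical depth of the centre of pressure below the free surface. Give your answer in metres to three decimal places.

h_p = 5.788 m

γ = 0.878 × 9.81 = 8.61318 kN/m³.
The plate makes 36° with the vertical, i.e. θ = 90° − 36° = 54° to the horizontal. Measuring y along the incline from the free-surface line, vertical depth h = y·sinθ with sinθ = 0.809017.
The centroid of a semicircle lies 4r/(3π) = 0.836094 m from the diameter, here below the top edge, so y_c = 6.28 + 0.836094 = 7.11609 m and h_c = 7.11609 × 0.809017 = 5.75704 m.
A = πr²/2 = π × 1.97²/2 = 6.0961 m².
Resultant F = γ·h_c·A = 8.61318 × 5.75704 × 6.0961 = 302.284 kN.
I_c = (π/8 − 8/(9π))·r⁴ = 0.109757 × 1.97⁴ = 1.65309 m⁴.
Centre of pressure: y_p = y_c + I_c/(y_c·A) = 7.11609 + 1.65309/(7.11609 × 6.0961) = 7.11609 + 0.0381068 = 7.1542 m along the plane.
Vertically, h_p = y_p·sinθ = 7.1542 × 0.809017 = 5.78787 m.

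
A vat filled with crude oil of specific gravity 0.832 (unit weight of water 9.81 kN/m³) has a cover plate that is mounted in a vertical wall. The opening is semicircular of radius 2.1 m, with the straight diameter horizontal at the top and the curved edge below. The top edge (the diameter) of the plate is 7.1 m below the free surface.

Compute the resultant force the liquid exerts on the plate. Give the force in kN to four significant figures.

γ = 0.832 × 9.81 = 8.16192 kN/m³.
The centroid of a semicircle lies 4r/(3π) = 0.891268 m from the diameter, here below the top edge, so the centroid depth is h_c = 7.1 + 0.891268 = 7.99127 m.
A = πr²/2 = π × 2.1²/2 = 6.92721 m².
Resultant F = γ·h_c·A = 8.16192 × 7.99127 × 6.92721 = 451.821 kN.

F ≈ 451.8 kN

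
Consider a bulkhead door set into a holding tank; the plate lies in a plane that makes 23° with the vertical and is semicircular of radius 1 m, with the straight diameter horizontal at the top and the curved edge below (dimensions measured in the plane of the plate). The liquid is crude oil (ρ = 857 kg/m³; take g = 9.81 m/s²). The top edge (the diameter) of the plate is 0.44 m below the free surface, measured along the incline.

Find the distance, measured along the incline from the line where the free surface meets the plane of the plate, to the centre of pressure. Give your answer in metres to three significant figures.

y_p = 0.945 m

γ = ρg = 857 × 9.81 / 1000 = 8.40717 kN/m³.
The plate makes 23° with the vertical, i.e. θ = 90° − 23° = 67° to the horizontal. Measuring y along the incline from the free-surface line, vertical depth h = y·sinθ with sinθ = 0.920505.
The centroid of a semicircle lies 4r/(3π) = 0.424413 m from the diameter, here below the top edge, so y_c = 0.44 + 0.424413 = 0.864413 m and h_c = 0.864413 × 0.920505 = 0.795696 m.
A = πr²/2 = π × 1²/2 = 1.5708 m².
Resultant F = γ·h_c·A = 8.40717 × 0.795696 × 1.5708 = 10.5079 kN.
I_c = (π/8 − 8/(9π))·r⁴ = 0.109757 × 1⁴ = 0.109757 m⁴.
Centre of pressure: y_p = y_c + I_c/(y_c·A) = 0.864413 + 0.109757/(0.864413 × 1.5708) = 0.864413 + 0.0808333 = 0.945246 m along the plane.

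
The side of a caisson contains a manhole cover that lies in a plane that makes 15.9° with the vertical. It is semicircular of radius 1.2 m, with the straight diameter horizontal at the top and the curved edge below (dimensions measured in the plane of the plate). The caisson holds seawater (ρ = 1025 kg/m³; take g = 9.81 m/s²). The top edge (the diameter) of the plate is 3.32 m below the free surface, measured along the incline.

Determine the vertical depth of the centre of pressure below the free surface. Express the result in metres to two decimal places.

h_p = 3.71 m

γ = ρg = 1025 × 9.81 / 1000 = 10.05525 kN/m³.
The plate makes 15.9° with the vertical, i.e. θ = 90° − 15.9° = 74.1° to the horizontal. Measuring y along the incline from the free-surface line, vertical depth h = y·sinθ with sinθ = 0.961741.
The centroid of a semicircle lies 4r/(3π) = 0.509296 m from the diameter, here below the top edge, so y_c = 3.32 + 0.509296 = 3.8293 m and h_c = 3.8293 × 0.961741 = 3.68279 m.
A = πr²/2 = π × 1.2²/2 = 2.26195 m².
Resultant F = γ·h_c·A = 10.05525 × 3.68279 × 2.26195 = 83.7631 kN.
I_c = (π/8 − 8/(9π))·r⁴ = 0.109757 × 1.2⁴ = 0.227592 m⁴.
Centre of pressure: y_p = y_c + I_c/(y_c·A) = 3.8293 + 0.227592/(3.8293 × 2.26195) = 3.8293 + 0.0262757 = 3.85558 m along the plane.
Vertically, h_p = y_p·sinθ = 3.85558 × 0.961741 = 3.70807 m.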